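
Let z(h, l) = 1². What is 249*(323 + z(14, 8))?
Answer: 80676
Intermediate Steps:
z(h, l) = 1
249*(323 + z(14, 8)) = 249*(323 + 1) = 249*324 = 80676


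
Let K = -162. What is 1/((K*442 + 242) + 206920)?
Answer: 1/135558 ≈ 7.3769e-6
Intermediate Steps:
1/((K*442 + 242) + 206920) = 1/((-162*442 + 242) + 206920) = 1/((-71604 + 242) + 206920) = 1/(-71362 + 206920) = 1/135558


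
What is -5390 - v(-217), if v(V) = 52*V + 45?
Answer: 5849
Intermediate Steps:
v(V) = 45 + 52*V
-5390 - v(-217) = -5390 - (45 + 52*(-217)) = -5390 - (45 - 11284) = -5390 - 1*(-11239) = -5390 + 11239 = 5849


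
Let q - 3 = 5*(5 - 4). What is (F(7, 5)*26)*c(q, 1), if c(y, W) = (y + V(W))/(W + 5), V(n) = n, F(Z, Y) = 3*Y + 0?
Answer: 585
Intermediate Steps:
F(Z, Y) = 3*Y
q = 8 (q = 3 + 5*(5 - 4) = 3 + 5*1 = 3 + 5 = 8)
c(y, W) = (W + y)/(5 + W) (c(y, W) = (y + W)/(W + 5) = (W + y)/(5 + W))
(F(7, 5)*26)*c(q, 1) = ((3*5)*26)*((1 + 8)/(5 + 1)) = (15*26)*(9/6) = 390*((1/6)*9) = 390*(3/2) = 585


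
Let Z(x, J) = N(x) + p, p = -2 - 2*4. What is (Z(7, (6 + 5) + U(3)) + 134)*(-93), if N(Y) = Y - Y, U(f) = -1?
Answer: -11532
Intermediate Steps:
N(Y) = 0
p = -10 (p = -2 - 8 = -10)
Z(x, J) = -10 (Z(x, J) = 0 - 10 = -10)
(Z(7, (6 + 5) + U(3)) + 134)*(-93) = (-10 + 134)*(-93) = 124*(-93) = -11532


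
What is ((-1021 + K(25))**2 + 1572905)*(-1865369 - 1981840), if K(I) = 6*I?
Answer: -8969944755114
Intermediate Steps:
((-1021 + K(25))**2 + 1572905)*(-1865369 - 1981840) = ((-1021 + 6*25)**2 + 1572905)*(-1865369 - 1981840) = ((-1021 + 150)**2 + 1572905)*(-3847209) = ((-871)**2 + 1572905)*(-3847209) = (758641 + 1572905)*(-3847209) = 2331546*(-3847209) = -8969944755114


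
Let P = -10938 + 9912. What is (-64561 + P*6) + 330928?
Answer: 260211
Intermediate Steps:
P = -1026
(-64561 + P*6) + 330928 = (-64561 - 1026*6) + 330928 = (-64561 - 6156) + 330928 = -70717 + 330928 = 260211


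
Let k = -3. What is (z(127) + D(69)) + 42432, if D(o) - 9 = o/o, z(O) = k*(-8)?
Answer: 42466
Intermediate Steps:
z(O) = 24 (z(O) = -3*(-8) = 24)
D(o) = 10 (D(o) = 9 + o/o = 9 + 1 = 10)
(z(127) + D(69)) + 42432 = (24 + 10) + 42432 = 34 + 42432 = 42466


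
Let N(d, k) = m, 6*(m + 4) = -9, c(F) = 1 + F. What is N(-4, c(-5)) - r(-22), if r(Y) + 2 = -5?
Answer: 3/2 ≈ 1.5000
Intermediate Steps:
r(Y) = -7 (r(Y) = -2 - 5 = -7)
m = -11/2 (m = -4 + (⅙)*(-9) = -4 - 3/2 = -11/2 ≈ -5.5000)
N(d, k) = -11/2
N(-4, c(-5)) - r(-22) = -11/2 - 1*(-7) = -11/2 + 7 = 3/2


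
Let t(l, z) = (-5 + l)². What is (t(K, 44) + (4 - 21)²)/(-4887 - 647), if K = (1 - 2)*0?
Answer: -157/2767 ≈ -0.056740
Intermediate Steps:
K = 0 (K = -1*0 = 0)
(t(K, 44) + (4 - 21)²)/(-4887 - 647) = ((-5 + 0)² + (4 - 21)²)/(-4887 - 647) = ((-5)² + (-17)²)/(-5534) = (25 + 289)*(-1/5534) = 314*(-1/5534) = -157/2767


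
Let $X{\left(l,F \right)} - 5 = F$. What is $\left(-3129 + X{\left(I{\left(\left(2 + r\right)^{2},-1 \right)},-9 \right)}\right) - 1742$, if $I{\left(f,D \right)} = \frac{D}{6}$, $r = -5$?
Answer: $-4875$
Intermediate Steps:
$I{\left(f,D \right)} = \frac{D}{6}$ ($I{\left(f,D \right)} = D \frac{1}{6} = \frac{D}{6}$)
$X{\left(l,F \right)} = 5 + F$
$\left(-3129 + X{\left(I{\left(\left(2 + r\right)^{2},-1 \right)},-9 \right)}\right) - 1742 = \left(-3129 + \left(5 - 9\right)\right) - 1742 = \left(-3129 - 4\right) - 1742 = -3133 - 1742 = -4875$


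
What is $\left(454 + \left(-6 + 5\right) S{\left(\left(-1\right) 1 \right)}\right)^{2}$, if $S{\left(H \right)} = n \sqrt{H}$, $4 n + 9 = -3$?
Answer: $206107 + 2724 i \approx 2.0611 \cdot 10^{5} + 2724.0 i$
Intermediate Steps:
$n = -3$ ($n = - \frac{9}{4} + \frac{1}{4} \left(-3\right) = - \frac{9}{4} - \frac{3}{4} = -3$)
$S{\left(H \right)} = - 3 \sqrt{H}$
$\left(454 + \left(-6 + 5\right) S{\left(\left(-1\right) 1 \right)}\right)^{2} = \left(454 + \left(-6 + 5\right) \left(- 3 \sqrt{\left(-1\right) 1}\right)\right)^{2} = \left(454 - - 3 \sqrt{-1}\right)^{2} = \left(454 - - 3 i\right)^{2} = \left(454 + 3 i\right)^{2}$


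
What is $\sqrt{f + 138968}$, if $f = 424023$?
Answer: $\sqrt{562991} \approx 750.33$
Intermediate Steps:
$\sqrt{f + 138968} = \sqrt{424023 + 138968} = \sqrt{562991}$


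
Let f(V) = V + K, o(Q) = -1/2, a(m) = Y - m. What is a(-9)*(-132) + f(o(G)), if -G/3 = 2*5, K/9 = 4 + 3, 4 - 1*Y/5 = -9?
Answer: -19411/2 ≈ -9705.5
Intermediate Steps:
Y = 65 (Y = 20 - 5*(-9) = 20 + 45 = 65)
K = 63 (K = 9*(4 + 3) = 9*7 = 63)
G = -30 (G = -6*5 = -3*10 = -30)
a(m) = 65 - m
o(Q) = -½ (o(Q) = -1*½ = -½)
f(V) = 63 + V (f(V) = V + 63 = 63 + V)
a(-9)*(-132) + f(o(G)) = (65 - 1*(-9))*(-132) + (63 - ½) = (65 + 9)*(-132) + 125/2 = 74*(-132) + 125/2 = -9768 + 125/2 = -19411/2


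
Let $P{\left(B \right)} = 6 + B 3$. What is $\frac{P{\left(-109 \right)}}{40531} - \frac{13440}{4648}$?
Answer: $- \frac{9754083}{3364073} \approx -2.8995$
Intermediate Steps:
$P{\left(B \right)} = 6 + 3 B$
$\frac{P{\left(-109 \right)}}{40531} - \frac{13440}{4648} = \frac{6 + 3 \left(-109\right)}{40531} - \frac{13440}{4648} = \left(6 - 327\right) \frac{1}{40531} - \frac{240}{83} = \left(-321\right) \frac{1}{40531} - \frac{240}{83} = - \frac{321}{40531} - \frac{240}{83} = - \frac{9754083}{3364073}$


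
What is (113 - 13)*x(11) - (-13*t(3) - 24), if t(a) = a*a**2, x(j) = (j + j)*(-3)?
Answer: -6225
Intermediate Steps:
x(j) = -6*j (x(j) = (2*j)*(-3) = -6*j)
t(a) = a**3
(113 - 13)*x(11) - (-13*t(3) - 24) = (113 - 13)*(-6*11) - (-13*3**3 - 24) = 100*(-66) - (-13*27 - 24) = -6600 - (-351 - 24) = -6600 - 1*(-375) = -6600 + 375 = -6225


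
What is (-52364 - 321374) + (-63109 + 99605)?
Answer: -337242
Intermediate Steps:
(-52364 - 321374) + (-63109 + 99605) = -373738 + 36496 = -337242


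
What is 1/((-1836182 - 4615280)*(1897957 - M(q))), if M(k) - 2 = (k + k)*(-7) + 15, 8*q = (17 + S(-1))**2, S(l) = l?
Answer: -1/12247378043256 ≈ -8.1650e-14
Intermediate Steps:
q = 32 (q = (17 - 1)**2/8 = (1/8)*16**2 = (1/8)*256 = 32)
M(k) = 17 - 14*k (M(k) = 2 + ((k + k)*(-7) + 15) = 2 + ((2*k)*(-7) + 15) = 2 + (-14*k + 15) = 2 + (15 - 14*k) = 17 - 14*k)
1/((-1836182 - 4615280)*(1897957 - M(q))) = 1/((-1836182 - 4615280)*(1897957 - (17 - 14*32))) = 1/((-6451462)*(1897957 - (17 - 448))) = -1/(6451462*(1897957 - 1*(-431))) = -1/(6451462*(1897957 + 431)) = -1/6451462/1898388 = -1/6451462*1/1898388 = -1/12247378043256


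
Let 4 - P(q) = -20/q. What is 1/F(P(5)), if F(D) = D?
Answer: ⅛ ≈ 0.12500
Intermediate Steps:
P(q) = 4 + 20/q (P(q) = 4 - (-20)/q = 4 + 20/q)
1/F(P(5)) = 1/(4 + 20/5) = 1/(4 + 20*(⅕)) = 1/(4 + 4) = 1/8 = ⅛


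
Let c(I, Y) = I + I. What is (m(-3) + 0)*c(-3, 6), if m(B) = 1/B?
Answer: 2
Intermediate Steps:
c(I, Y) = 2*I
(m(-3) + 0)*c(-3, 6) = (1/(-3) + 0)*(2*(-3)) = (-⅓ + 0)*(-6) = -⅓*(-6) = 2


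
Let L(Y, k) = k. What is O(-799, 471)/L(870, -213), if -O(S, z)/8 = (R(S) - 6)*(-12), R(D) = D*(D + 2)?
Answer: -20377504/71 ≈ -2.8701e+5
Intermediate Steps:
R(D) = D*(2 + D)
O(S, z) = -576 + 96*S*(2 + S) (O(S, z) = -8*(S*(2 + S) - 6)*(-12) = -8*(-6 + S*(2 + S))*(-12) = -8*(72 - 12*S*(2 + S)) = -576 + 96*S*(2 + S))
O(-799, 471)/L(870, -213) = (-576 + 96*(-799)*(2 - 799))/(-213) = (-576 + 96*(-799)*(-797))*(-1/213) = (-576 + 61133088)*(-1/213) = 61132512*(-1/213) = -20377504/71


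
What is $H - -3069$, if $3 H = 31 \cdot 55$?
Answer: $\frac{10912}{3} \approx 3637.3$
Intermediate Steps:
$H = \frac{1705}{3}$ ($H = \frac{31 \cdot 55}{3} = \frac{1}{3} \cdot 1705 = \frac{1705}{3} \approx 568.33$)
$H - -3069 = \frac{1705}{3} - -3069 = \frac{1705}{3} + 3069 = \frac{10912}{3}$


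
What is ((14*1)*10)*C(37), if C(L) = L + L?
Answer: 10360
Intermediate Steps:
C(L) = 2*L
((14*1)*10)*C(37) = ((14*1)*10)*(2*37) = (14*10)*74 = 140*74 = 10360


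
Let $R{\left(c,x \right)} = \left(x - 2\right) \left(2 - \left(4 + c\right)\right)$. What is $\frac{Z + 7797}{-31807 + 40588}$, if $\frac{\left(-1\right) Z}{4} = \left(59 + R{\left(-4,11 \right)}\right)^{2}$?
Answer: $- \frac{15919}{8781} \approx -1.8129$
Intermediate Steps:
$R{\left(c,x \right)} = \left(-2 + x\right) \left(-2 - c\right)$
$Z = -23716$ ($Z = - 4 \left(59 + \left(4 - 22 + 2 \left(-4\right) - \left(-4\right) 11\right)\right)^{2} = - 4 \left(59 + \left(4 - 22 - 8 + 44\right)\right)^{2} = - 4 \left(59 + 18\right)^{2} = - 4 \cdot 77^{2} = \left(-4\right) 5929 = -23716$)
$\frac{Z + 7797}{-31807 + 40588} = \frac{-23716 + 7797}{-31807 + 40588} = - \frac{15919}{8781}$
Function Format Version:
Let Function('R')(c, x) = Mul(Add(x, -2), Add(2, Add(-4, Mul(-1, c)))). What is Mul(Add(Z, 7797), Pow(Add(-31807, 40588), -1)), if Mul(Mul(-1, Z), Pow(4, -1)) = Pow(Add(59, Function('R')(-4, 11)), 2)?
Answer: Rational(-15919, 8781) ≈ -1.8129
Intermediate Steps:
Function('R')(c, x) = Mul(Add(-2, x), Add(-2, Mul(-1, c)))
Z = -23716 (Z = Mul(-4, Pow(Add(59, Add(4, Mul(-2, 11), Mul(2, -4), Mul(-1, -4, 11))), 2)) = Mul(-4, Pow(Add(59, Add(4, -22, -8, 44)), 2)) = Mul(-4, Pow(Add(59, 18), 2)) = Mul(-4, Pow(77, 2)) = Mul(-4, 5929) = -23716)
Mul(Add(Z, 7797), Pow(Add(-31807, 40588), -1)) = Mul(Add(-23716, 7797), Pow(Add(-31807, 40588), -1)) = Mul(-15919, Pow(8781, -1)) = Mul(-15919, Rational(1, 8781)) = Rational(-15919, 8781)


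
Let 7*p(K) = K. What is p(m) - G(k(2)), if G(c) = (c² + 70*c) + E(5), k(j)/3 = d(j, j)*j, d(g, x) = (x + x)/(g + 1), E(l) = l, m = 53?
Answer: -4350/7 ≈ -621.43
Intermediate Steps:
p(K) = K/7
d(g, x) = 2*x/(1 + g) (d(g, x) = (2*x)/(1 + g) = 2*x/(1 + g))
k(j) = 6*j²/(1 + j) (k(j) = 3*((2*j/(1 + j))*j) = 3*(2*j²/(1 + j)) = 6*j²/(1 + j))
G(c) = 5 + c² + 70*c (G(c) = (c² + 70*c) + 5 = 5 + c² + 70*c)
p(m) - G(k(2)) = (⅐)*53 - (5 + (6*2²/(1 + 2))² + 70*(6*2²/(1 + 2))) = 53/7 - (5 + (6*4/3)² + 70*(6*4/3)) = 53/7 - (5 + (6*4*(⅓))² + 70*(6*4*(⅓))) = 53/7 - (5 + 8² + 70*8) = 53/7 - (5 + 64 + 560) = 53/7 - 1*629 = 53/7 - 629 = -4350/7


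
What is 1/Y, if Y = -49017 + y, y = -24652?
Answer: -1/73669 ≈ -1.3574e-5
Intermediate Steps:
Y = -73669 (Y = -49017 - 24652 = -73669)
1/Y = 1/(-73669) = -1/73669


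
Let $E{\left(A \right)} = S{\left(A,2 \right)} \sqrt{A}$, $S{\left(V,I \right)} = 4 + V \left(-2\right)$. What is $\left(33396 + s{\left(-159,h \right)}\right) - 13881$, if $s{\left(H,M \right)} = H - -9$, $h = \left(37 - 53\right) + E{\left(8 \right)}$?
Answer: $19365$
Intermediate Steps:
$S{\left(V,I \right)} = 4 - 2 V$
$E{\left(A \right)} = \sqrt{A} \left(4 - 2 A\right)$ ($E{\left(A \right)} = \left(4 - 2 A\right) \sqrt{A} = \sqrt{A} \left(4 - 2 A\right)$)
$h = -16 - 24 \sqrt{2}$ ($h = \left(37 - 53\right) + 2 \sqrt{8} \left(2 - 8\right) = -16 + 2 \cdot 2 \sqrt{2} \left(2 - 8\right) = -16 + 2 \cdot 2 \sqrt{2} \left(-6\right) = -16 - 24 \sqrt{2} \approx -49.941$)
$s{\left(H,M \right)} = 9 + H$ ($s{\left(H,M \right)} = H + 9 = 9 + H$)
$\left(33396 + s{\left(-159,h \right)}\right) - 13881 = \left(33396 + \left(9 - 159\right)\right) - 13881 = \left(33396 - 150\right) - 13881 = 33246 - 13881 = 19365$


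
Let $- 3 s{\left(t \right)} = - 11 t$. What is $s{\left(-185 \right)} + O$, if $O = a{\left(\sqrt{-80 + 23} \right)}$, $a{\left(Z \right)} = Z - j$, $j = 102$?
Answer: $- \frac{2341}{3} + i \sqrt{57} \approx -780.33 + 7.5498 i$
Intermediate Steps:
$s{\left(t \right)} = \frac{11 t}{3}$ ($s{\left(t \right)} = - \frac{\left(-11\right) t}{3} = \frac{11 t}{3}$)
$a{\left(Z \right)} = -102 + Z$ ($a{\left(Z \right)} = Z - 102 = -102 + Z$)
$O = -102 + i \sqrt{57}$ ($O = -102 + \sqrt{-80 + 23} = -102 + \sqrt{-57} = -102 + i \sqrt{57} \approx -102.0 + 7.5498 i$)
$s{\left(-185 \right)} + O = \frac{11}{3} \left(-185\right) - \left(102 - i \sqrt{57}\right) = - \frac{2035}{3} - \left(102 - i \sqrt{57}\right) = - \frac{2341}{3} + i \sqrt{57}$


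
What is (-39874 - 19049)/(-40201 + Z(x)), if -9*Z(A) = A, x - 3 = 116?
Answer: 530307/361928 ≈ 1.4652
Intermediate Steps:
x = 119 (x = 3 + 116 = 119)
Z(A) = -A/9
(-39874 - 19049)/(-40201 + Z(x)) = (-39874 - 19049)/(-40201 - 1/9*119) = -58923/(-40201 - 119/9) = -58923/(-361928/9) = -58923*(-9/361928) = 530307/361928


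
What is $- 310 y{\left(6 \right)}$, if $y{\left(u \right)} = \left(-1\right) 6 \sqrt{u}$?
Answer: $1860 \sqrt{6} \approx 4556.0$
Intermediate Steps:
$y{\left(u \right)} = - 6 \sqrt{u}$
$- 310 y{\left(6 \right)} = - 310 \left(- 6 \sqrt{6}\right) = 1860 \sqrt{6}$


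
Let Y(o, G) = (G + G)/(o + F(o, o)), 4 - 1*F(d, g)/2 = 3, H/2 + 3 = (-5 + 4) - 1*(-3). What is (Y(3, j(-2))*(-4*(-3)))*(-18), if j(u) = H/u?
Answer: -432/5 ≈ -86.400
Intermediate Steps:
H = -2 (H = -6 + 2*((-5 + 4) - 1*(-3)) = -6 + 2*(-1 + 3) = -6 + 2*2 = -6 + 4 = -2)
F(d, g) = 2 (F(d, g) = 8 - 2*3 = 8 - 6 = 2)
j(u) = -2/u
Y(o, G) = 2*G/(2 + o) (Y(o, G) = (G + G)/(o + 2) = (2*G)/(2 + o) = 2*G/(2 + o))
(Y(3, j(-2))*(-4*(-3)))*(-18) = ((2*(-2/(-2))/(2 + 3))*(-4*(-3)))*(-18) = ((2*(-2*(-1/2))/5)*12)*(-18) = ((2*1*(1/5))*12)*(-18) = ((2/5)*12)*(-18) = (24/5)*(-18) = -432/5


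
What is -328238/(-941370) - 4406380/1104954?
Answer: -315445504129/86680878915 ≈ -3.6392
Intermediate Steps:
-328238/(-941370) - 4406380/1104954 = -328238*(-1/941370) - 4406380*1/1104954 = 164119/470685 - 2203190/552477 = -315445504129/86680878915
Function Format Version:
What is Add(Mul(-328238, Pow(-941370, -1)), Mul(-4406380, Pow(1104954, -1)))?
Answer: Rational(-315445504129, 86680878915) ≈ -3.6392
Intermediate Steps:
Add(Mul(-328238, Pow(-941370, -1)), Mul(-4406380, Pow(1104954, -1))) = Add(Mul(-328238, Rational(-1, 941370)), Mul(-4406380, Rational(1, 1104954))) = Add(Rational(164119, 470685), Rational(-2203190, 552477)) = Rational(-315445504129, 86680878915)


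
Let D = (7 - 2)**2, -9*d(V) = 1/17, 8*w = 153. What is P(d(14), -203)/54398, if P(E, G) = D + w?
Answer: 353/435184 ≈ 0.00081115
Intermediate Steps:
w = 153/8 (w = (1/8)*153 = 153/8 ≈ 19.125)
d(V) = -1/153 (d(V) = -1/9/17 = -1/9*1/17 = -1/153)
D = 25 (D = 5**2 = 25)
P(E, G) = 353/8 (P(E, G) = 25 + 153/8 = 353/8)
P(d(14), -203)/54398 = (353/8)/54398 = (353/8)*(1/54398) = 353/435184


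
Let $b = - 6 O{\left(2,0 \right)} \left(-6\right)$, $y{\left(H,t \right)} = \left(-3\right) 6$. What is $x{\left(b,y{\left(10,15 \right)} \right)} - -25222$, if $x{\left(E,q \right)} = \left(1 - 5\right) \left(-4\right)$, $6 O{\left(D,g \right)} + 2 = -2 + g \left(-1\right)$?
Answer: $25238$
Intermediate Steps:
$O{\left(D,g \right)} = - \frac{2}{3} - \frac{g}{6}$ ($O{\left(D,g \right)} = - \frac{1}{3} + \frac{-2 + g \left(-1\right)}{6} = - \frac{1}{3} + \frac{-2 - g}{6} = - \frac{1}{3} - \left(\frac{1}{3} + \frac{g}{6}\right) = - \frac{2}{3} - \frac{g}{6}$)
$y{\left(H,t \right)} = -18$
$b = -24$ ($b = - 6 \left(- \frac{2}{3} - 0\right) \left(-6\right) = - 6 \left(- \frac{2}{3} + 0\right) \left(-6\right) = \left(-6\right) \left(- \frac{2}{3}\right) \left(-6\right) = 4 \left(-6\right) = -24$)
$x{\left(E,q \right)} = 16$ ($x{\left(E,q \right)} = \left(-4\right) \left(-4\right) = 16$)
$x{\left(b,y{\left(10,15 \right)} \right)} - -25222 = 16 - -25222 = 16 + 25222 = 25238$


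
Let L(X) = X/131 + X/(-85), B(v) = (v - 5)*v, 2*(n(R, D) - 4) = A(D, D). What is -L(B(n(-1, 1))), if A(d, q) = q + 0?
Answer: -207/22270 ≈ -0.0092950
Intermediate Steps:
A(d, q) = q
n(R, D) = 4 + D/2
B(v) = v*(-5 + v) (B(v) = (-5 + v)*v = v*(-5 + v))
L(X) = -46*X/11135 (L(X) = X*(1/131) + X*(-1/85) = X/131 - X/85 = -46*X/11135)
-L(B(n(-1, 1))) = -(-46)*(4 + (½)*1)*(-5 + (4 + (½)*1))/11135 = -(-46)*(4 + ½)*(-5 + (4 + ½))/11135 = -(-46)*9*(-5 + 9/2)/2/11135 = -(-46)*(9/2)*(-½)/11135 = -(-46)*(-9)/(11135*4) = -1*207/22270 = -207/22270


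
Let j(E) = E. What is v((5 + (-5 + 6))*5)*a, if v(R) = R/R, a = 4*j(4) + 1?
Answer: 17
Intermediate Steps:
a = 17 (a = 4*4 + 1 = 16 + 1 = 17)
v(R) = 1
v((5 + (-5 + 6))*5)*a = 1*17 = 17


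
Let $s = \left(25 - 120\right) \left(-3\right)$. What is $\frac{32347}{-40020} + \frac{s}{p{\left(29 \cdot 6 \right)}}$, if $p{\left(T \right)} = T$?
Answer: $\frac{33203}{40020} \approx 0.82966$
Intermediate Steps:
$s = 285$ ($s = \left(-95\right) \left(-3\right) = 285$)
$\frac{32347}{-40020} + \frac{s}{p{\left(29 \cdot 6 \right)}} = \frac{32347}{-40020} + \frac{285}{29 \cdot 6} = 32347 \left(- \frac{1}{40020}\right) + \frac{285}{174} = - \frac{32347}{40020} + 285 \cdot \frac{1}{174} = - \frac{32347}{40020} + \frac{95}{58} = \frac{33203}{40020}$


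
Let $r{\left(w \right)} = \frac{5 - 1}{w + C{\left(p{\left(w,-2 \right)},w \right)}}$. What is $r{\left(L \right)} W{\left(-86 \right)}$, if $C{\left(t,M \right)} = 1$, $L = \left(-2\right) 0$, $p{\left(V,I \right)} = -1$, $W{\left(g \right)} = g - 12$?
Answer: $-392$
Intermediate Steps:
$W{\left(g \right)} = -12 + g$ ($W{\left(g \right)} = g - 12 = -12 + g$)
$L = 0$
$r{\left(w \right)} = \frac{4}{1 + w}$ ($r{\left(w \right)} = \frac{5 - 1}{w + 1} = \frac{4}{1 + w}$)
$r{\left(L \right)} W{\left(-86 \right)} = \frac{4}{1 + 0} \left(-12 - 86\right) = \frac{4}{1} \left(-98\right) = 4 \cdot 1 \left(-98\right) = 4 \left(-98\right) = -392$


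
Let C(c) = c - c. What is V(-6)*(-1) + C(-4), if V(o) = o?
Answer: 6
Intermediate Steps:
C(c) = 0
V(-6)*(-1) + C(-4) = -6*(-1) + 0 = 6 + 0 = 6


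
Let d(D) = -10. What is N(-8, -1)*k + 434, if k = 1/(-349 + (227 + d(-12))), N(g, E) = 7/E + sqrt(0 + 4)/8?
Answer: 76393/176 ≈ 434.05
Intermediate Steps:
N(g, E) = 1/4 + 7/E (N(g, E) = 7/E + sqrt(4)*(1/8) = 7/E + 2*(1/8) = 7/E + 1/4 = 1/4 + 7/E)
k = -1/132 (k = 1/(-349 + (227 - 10)) = 1/(-349 + 217) = 1/(-132) = -1/132 ≈ -0.0075758)
N(-8, -1)*k + 434 = ((1/4)*(28 - 1)/(-1))*(-1/132) + 434 = ((1/4)*(-1)*27)*(-1/132) + 434 = -27/4*(-1/132) + 434 = 9/176 + 434 = 76393/176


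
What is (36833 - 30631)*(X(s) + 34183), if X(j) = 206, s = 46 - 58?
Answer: 213280578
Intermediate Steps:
s = -12
(36833 - 30631)*(X(s) + 34183) = (36833 - 30631)*(206 + 34183) = 6202*34389 = 213280578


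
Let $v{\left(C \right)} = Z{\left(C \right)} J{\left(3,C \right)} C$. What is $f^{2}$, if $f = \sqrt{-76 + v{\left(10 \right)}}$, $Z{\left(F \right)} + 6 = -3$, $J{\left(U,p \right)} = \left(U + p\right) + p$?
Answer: $-2146$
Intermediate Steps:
$J{\left(U,p \right)} = U + 2 p$
$Z{\left(F \right)} = -9$ ($Z{\left(F \right)} = -6 - 3 = -9$)
$v{\left(C \right)} = C \left(-27 - 18 C\right)$ ($v{\left(C \right)} = - 9 \left(3 + 2 C\right) C = \left(-27 - 18 C\right) C = C \left(-27 - 18 C\right)$)
$f = i \sqrt{2146}$ ($f = \sqrt{-76 - 90 \left(3 + 2 \cdot 10\right)} = \sqrt{-76 - 90 \left(3 + 20\right)} = \sqrt{-76 - 90 \cdot 23} = \sqrt{-76 - 2070} = \sqrt{-2146} = i \sqrt{2146} \approx 46.325 i$)
$f^{2} = \left(i \sqrt{2146}\right)^{2} = -2146$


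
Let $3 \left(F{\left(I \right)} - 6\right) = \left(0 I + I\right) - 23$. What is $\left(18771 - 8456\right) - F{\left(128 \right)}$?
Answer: $10274$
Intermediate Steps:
$F{\left(I \right)} = - \frac{5}{3} + \frac{I}{3}$ ($F{\left(I \right)} = 6 + \frac{\left(0 I + I\right) - 23}{3} = 6 + \frac{\left(0 + I\right) - 23}{3} = 6 + \frac{I - 23}{3} = 6 + \frac{-23 + I}{3} = 6 + \left(- \frac{23}{3} + \frac{I}{3}\right) = - \frac{5}{3} + \frac{I}{3}$)
$\left(18771 - 8456\right) - F{\left(128 \right)} = \left(18771 - 8456\right) - \left(- \frac{5}{3} + \frac{1}{3} \cdot 128\right) = \left(18771 - 8456\right) - \left(- \frac{5}{3} + \frac{128}{3}\right) = 10315 - 41 = 10274$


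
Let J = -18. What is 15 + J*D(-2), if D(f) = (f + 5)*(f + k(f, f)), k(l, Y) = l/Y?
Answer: 69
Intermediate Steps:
D(f) = (1 + f)*(5 + f) (D(f) = (f + 5)*(f + f/f) = (5 + f)*(f + 1) = (5 + f)*(1 + f) = (1 + f)*(5 + f))
15 + J*D(-2) = 15 - 18*(5 + (-2)² + 6*(-2)) = 15 - 18*(5 + 4 - 12) = 15 - 18*(-3) = 15 + 54 = 69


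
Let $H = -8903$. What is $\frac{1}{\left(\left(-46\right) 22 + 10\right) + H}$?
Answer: $- \frac{1}{9905} \approx -0.00010096$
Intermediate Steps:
$\frac{1}{\left(\left(-46\right) 22 + 10\right) + H} = \frac{1}{\left(\left(-46\right) 22 + 10\right) - 8903} = \frac{1}{\left(-1012 + 10\right) - 8903} = \frac{1}{-1002 - 8903} = \frac{1}{-9905} = - \frac{1}{9905}$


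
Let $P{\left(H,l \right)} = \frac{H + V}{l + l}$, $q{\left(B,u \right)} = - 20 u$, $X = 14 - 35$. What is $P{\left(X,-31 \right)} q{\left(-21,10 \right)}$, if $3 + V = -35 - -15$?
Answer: $- \frac{4400}{31} \approx -141.94$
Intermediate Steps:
$X = -21$
$V = -23$ ($V = -3 - 20 = -23$)
$P{\left(H,l \right)} = \frac{-23 + H}{2 l}$ ($P{\left(H,l \right)} = \frac{H - 23}{l + l} = \frac{-23 + H}{2 l}$)
$P{\left(X,-31 \right)} q{\left(-21,10 \right)} = \frac{-23 - 21}{2 \left(-31\right)} \left(\left(-20\right) 10\right) = \frac{1}{2} \left(- \frac{1}{31}\right) \left(-44\right) \left(-200\right) = \frac{22}{31} \left(-200\right) = - \frac{4400}{31}$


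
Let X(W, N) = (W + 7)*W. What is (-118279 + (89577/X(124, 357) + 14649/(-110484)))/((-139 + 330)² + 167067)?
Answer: -142651821469/245502703116 ≈ -0.58106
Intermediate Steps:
X(W, N) = W*(7 + W) (X(W, N) = (7 + W)*W = W*(7 + W))
(-118279 + (89577/X(124, 357) + 14649/(-110484)))/((-139 + 330)² + 167067) = (-118279 + (89577/((124*(7 + 124))) + 14649/(-110484)))/((-139 + 330)² + 167067) = (-118279 + (89577/((124*131)) + 14649*(-1/110484)))/(191² + 167067) = (-118279 + (89577/16244 - 4883/36828))/(36481 + 167067) = (-118279 + (89577*(1/16244) - 4883/36828))/203548 = (-118279 + (89577/16244 - 4883/36828))*(1/203548) = (-118279 + 6491174/1206117)*(1/203548) = -142651821469/1206117*1/203548 = -142651821469/245502703116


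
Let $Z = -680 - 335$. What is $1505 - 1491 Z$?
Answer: $1514870$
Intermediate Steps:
$Z = -1015$
$1505 - 1491 Z = 1505 - -1513365 = 1505 + 1513365 = 1514870$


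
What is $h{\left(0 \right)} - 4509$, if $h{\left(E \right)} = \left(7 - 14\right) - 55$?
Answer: $-4571$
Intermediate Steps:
$h{\left(E \right)} = -62$ ($h{\left(E \right)} = -7 - 55 = -62$)
$h{\left(0 \right)} - 4509 = -62 - 4509 = -4571$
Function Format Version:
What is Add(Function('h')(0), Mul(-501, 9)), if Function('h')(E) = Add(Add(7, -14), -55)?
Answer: -4571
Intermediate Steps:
Function('h')(E) = -62 (Function('h')(E) = Add(-7, -55) = -62)
Add(Function('h')(0), Mul(-501, 9)) = Add(-62, Mul(-501, 9)) = Add(-62, -4509) = -4571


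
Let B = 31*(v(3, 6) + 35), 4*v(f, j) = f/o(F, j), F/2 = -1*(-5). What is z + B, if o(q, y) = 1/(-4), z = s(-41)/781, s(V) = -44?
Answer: 70428/71 ≈ 991.94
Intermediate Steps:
F = 10 (F = 2*(-1*(-5)) = 2*5 = 10)
z = -4/71 (z = -44/781 = -44*1/781 = -4/71 ≈ -0.056338)
o(q, y) = -1/4
v(f, j) = -f (v(f, j) = (f/(-1/4))/4 = (f*(-4))/4 = (-4*f)/4 = -f)
B = 992 (B = 31*(-1*3 + 35) = 31*(-3 + 35) = 31*32 = 992)
z + B = -4/71 + 992 = 70428/71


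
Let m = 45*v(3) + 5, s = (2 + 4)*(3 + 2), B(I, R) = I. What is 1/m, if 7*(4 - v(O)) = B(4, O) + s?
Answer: -7/235 ≈ -0.029787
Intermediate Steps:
s = 30 (s = 6*5 = 30)
v(O) = -6/7 (v(O) = 4 - (4 + 30)/7 = 4 - ⅐*34 = 4 - 34/7 = -6/7)
m = -235/7 (m = 45*(-6/7) + 5 = -270/7 + 5 = -235/7 ≈ -33.571)
1/m = 1/(-235/7) = -7/235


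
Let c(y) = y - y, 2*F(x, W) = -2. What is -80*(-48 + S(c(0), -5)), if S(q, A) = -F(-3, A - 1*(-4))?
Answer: 3760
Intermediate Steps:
F(x, W) = -1 (F(x, W) = (1/2)*(-2) = -1)
c(y) = 0
S(q, A) = 1 (S(q, A) = -1*(-1) = 1)
-80*(-48 + S(c(0), -5)) = -80*(-48 + 1) = -80*(-47) = 3760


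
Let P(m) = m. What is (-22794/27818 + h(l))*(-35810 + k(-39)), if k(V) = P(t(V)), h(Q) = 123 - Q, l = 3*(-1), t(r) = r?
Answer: -62418020313/13909 ≈ -4.4876e+6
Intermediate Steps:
l = -3
k(V) = V
(-22794/27818 + h(l))*(-35810 + k(-39)) = (-22794/27818 + (123 - 1*(-3)))*(-35810 - 39) = (-22794*1/27818 + (123 + 3))*(-35849) = (-11397/13909 + 126)*(-35849) = (1741137/13909)*(-35849) = -62418020313/13909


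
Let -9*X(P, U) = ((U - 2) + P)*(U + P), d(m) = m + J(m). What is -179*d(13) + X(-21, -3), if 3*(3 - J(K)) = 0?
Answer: -8800/3 ≈ -2933.3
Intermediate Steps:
J(K) = 3 (J(K) = 3 - 1/3*0 = 3 + 0 = 3)
d(m) = 3 + m (d(m) = m + 3 = 3 + m)
X(P, U) = -(P + U)*(-2 + P + U)/9 (X(P, U) = -((U - 2) + P)*(U + P)/9 = -((-2 + U) + P)*(P + U)/9 = -(-2 + P + U)*(P + U)/9 = -(P + U)*(-2 + P + U)/9)
-179*d(13) + X(-21, -3) = -179*(3 + 13) + (-1/9*(-21)**2 - 1/9*(-3)**2 + (2/9)*(-21) + (2/9)*(-3) - 2/9*(-21)*(-3)) = -179*16 + (-1/9*441 - 1/9*9 - 14/3 - 2/3 - 14) = -2864 + (-49 - 1 - 14/3 - 2/3 - 14) = -2864 - 208/3 = -8800/3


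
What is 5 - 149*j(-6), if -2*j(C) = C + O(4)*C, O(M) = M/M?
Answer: -889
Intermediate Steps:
O(M) = 1
j(C) = -C (j(C) = -(C + 1*C)/2 = -(C + C)/2 = -C)
5 - 149*j(-6) = 5 - (-149)*(-6) = 5 - 149*6 = 5 - 894 = -889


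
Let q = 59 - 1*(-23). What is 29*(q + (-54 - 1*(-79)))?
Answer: 3103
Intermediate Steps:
q = 82 (q = 59 + 23 = 82)
29*(q + (-54 - 1*(-79))) = 29*(82 + (-54 - 1*(-79))) = 29*(82 + (-54 + 79)) = 29*(82 + 25) = 29*107 = 3103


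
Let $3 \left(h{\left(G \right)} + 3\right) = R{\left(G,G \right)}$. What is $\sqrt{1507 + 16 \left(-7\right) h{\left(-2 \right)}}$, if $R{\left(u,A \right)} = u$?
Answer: $\frac{\sqrt{17259}}{3} \approx 43.791$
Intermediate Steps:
$h{\left(G \right)} = -3 + \frac{G}{3}$
$\sqrt{1507 + 16 \left(-7\right) h{\left(-2 \right)}} = \sqrt{1507 + 16 \left(-7\right) \left(-3 + \frac{1}{3} \left(-2\right)\right)} = \sqrt{1507 - 112 \left(-3 - \frac{2}{3}\right)} = \sqrt{1507 - - \frac{1232}{3}} = \sqrt{1507 + \frac{1232}{3}} = \sqrt{\frac{5753}{3}} = \frac{\sqrt{17259}}{3}$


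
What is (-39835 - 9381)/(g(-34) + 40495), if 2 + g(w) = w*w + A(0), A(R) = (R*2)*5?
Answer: -49216/41649 ≈ -1.1817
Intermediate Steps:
A(R) = 10*R (A(R) = (2*R)*5 = 10*R)
g(w) = -2 + w² (g(w) = -2 + (w*w + 10*0) = -2 + (w² + 0) = -2 + w²)
(-39835 - 9381)/(g(-34) + 40495) = (-39835 - 9381)/((-2 + (-34)²) + 40495) = -49216/((-2 + 1156) + 40495) = -49216/(1154 + 40495) = -49216/41649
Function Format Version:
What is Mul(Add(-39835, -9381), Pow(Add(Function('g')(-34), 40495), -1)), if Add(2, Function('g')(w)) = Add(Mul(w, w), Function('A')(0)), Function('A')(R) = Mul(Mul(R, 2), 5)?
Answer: Rational(-49216, 41649) ≈ -1.1817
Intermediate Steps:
Function('A')(R) = Mul(10, R) (Function('A')(R) = Mul(Mul(2, R), 5) = Mul(10, R))
Function('g')(w) = Add(-2, Pow(w, 2)) (Function('g')(w) = Add(-2, Add(Mul(w, w), Mul(10, 0))) = Add(-2, Add(Pow(w, 2), 0)) = Add(-2, Pow(w, 2)))
Mul(Add(-39835, -9381), Pow(Add(Function('g')(-34), 40495), -1)) = Mul(Add(-39835, -9381), Pow(Add(Add(-2, Pow(-34, 2)), 40495), -1)) = Mul(-49216, Pow(Add(Add(-2, 1156), 40495), -1)) = Mul(-49216, Pow(Add(1154, 40495), -1)) = Mul(-49216, Pow(41649, -1)) = Mul(-49216, Rational(1, 41649)) = Rational(-49216, 41649)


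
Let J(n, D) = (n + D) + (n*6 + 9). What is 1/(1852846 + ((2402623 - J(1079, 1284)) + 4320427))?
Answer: 1/8567050 ≈ 1.1673e-7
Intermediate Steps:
J(n, D) = 9 + D + 7*n (J(n, D) = (D + n) + (6*n + 9) = (D + n) + (9 + 6*n) = 9 + D + 7*n)
1/(1852846 + ((2402623 - J(1079, 1284)) + 4320427)) = 1/(1852846 + ((2402623 - (9 + 1284 + 7*1079)) + 4320427)) = 1/(1852846 + ((2402623 - (9 + 1284 + 7553)) + 4320427)) = 1/(1852846 + ((2402623 - 1*8846) + 4320427)) = 1/(1852846 + ((2402623 - 8846) + 4320427)) = 1/(1852846 + (2393777 + 4320427)) = 1/(1852846 + 6714204) = 1/8567050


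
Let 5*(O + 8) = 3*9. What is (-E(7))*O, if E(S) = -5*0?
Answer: 0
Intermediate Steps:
E(S) = 0
O = -13/5 (O = -8 + (3*9)/5 = -8 + (1/5)*27 = -8 + 27/5 = -13/5 ≈ -2.6000)
(-E(7))*O = -1*0*(-13/5) = 0*(-13/5) = 0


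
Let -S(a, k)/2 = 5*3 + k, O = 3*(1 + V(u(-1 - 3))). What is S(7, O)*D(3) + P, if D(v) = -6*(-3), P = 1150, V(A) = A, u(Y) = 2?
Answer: 286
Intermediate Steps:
D(v) = 18
O = 9 (O = 3*(1 + 2) = 3*3 = 9)
S(a, k) = -30 - 2*k (S(a, k) = -2*(5*3 + k) = -2*(15 + k) = -30 - 2*k)
S(7, O)*D(3) + P = (-30 - 2*9)*18 + 1150 = (-30 - 18)*18 + 1150 = -48*18 + 1150 = -864 + 1150 = 286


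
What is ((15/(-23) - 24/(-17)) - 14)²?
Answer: 26801329/152881 ≈ 175.31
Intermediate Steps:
((15/(-23) - 24/(-17)) - 14)² = ((15*(-1/23) - 24*(-1/17)) - 14)² = ((-15/23 + 24/17) - 14)² = (297/391 - 14)² = (-5177/391)² = 26801329/152881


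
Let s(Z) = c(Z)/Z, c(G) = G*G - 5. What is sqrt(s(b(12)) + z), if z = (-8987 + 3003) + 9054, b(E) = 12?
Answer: sqrt(110937)/6 ≈ 55.512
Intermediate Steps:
c(G) = -5 + G**2 (c(G) = G**2 - 5 = -5 + G**2)
s(Z) = (-5 + Z**2)/Z
z = 3070 (z = -5984 + 9054 = 3070)
sqrt(s(b(12)) + z) = sqrt((12 - 5/12) + 3070) = sqrt(139/12 + 3070) = sqrt(36979/12) = sqrt(110937)/6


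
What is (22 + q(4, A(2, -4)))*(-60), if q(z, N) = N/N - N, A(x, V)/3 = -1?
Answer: -1560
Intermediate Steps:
A(x, V) = -3 (A(x, V) = 3*(-1) = -3)
q(z, N) = 1 - N
(22 + q(4, A(2, -4)))*(-60) = (22 + (1 - 1*(-3)))*(-60) = (22 + (1 + 3))*(-60) = (22 + 4)*(-60) = 26*(-60) = -1560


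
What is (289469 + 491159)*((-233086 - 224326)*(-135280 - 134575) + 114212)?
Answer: 96356840186668416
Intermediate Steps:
(289469 + 491159)*((-233086 - 224326)*(-135280 - 134575) + 114212) = 780628*(-457412*(-269855) + 114212) = 780628*(123434915260 + 114212) = 780628*123435029472 = 96356840186668416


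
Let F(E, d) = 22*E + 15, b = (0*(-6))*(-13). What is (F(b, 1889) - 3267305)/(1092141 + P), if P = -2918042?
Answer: 3267290/1825901 ≈ 1.7894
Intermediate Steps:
b = 0 (b = 0*(-13) = 0)
F(E, d) = 15 + 22*E
(F(b, 1889) - 3267305)/(1092141 + P) = ((15 + 22*0) - 3267305)/(1092141 - 2918042) = ((15 + 0) - 3267305)/(-1825901) = (15 - 3267305)*(-1/1825901) = -3267290*(-1/1825901) = 3267290/1825901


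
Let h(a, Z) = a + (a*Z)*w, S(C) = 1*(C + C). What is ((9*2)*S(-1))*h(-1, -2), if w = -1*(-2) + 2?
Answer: -252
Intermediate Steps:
w = 4 (w = 2 + 2 = 4)
S(C) = 2*C (S(C) = 1*(2*C) = 2*C)
h(a, Z) = a + 4*Z*a (h(a, Z) = a + (a*Z)*4 = a + (Z*a)*4 = a + 4*Z*a)
((9*2)*S(-1))*h(-1, -2) = ((9*2)*(2*(-1)))*(-(1 + 4*(-2))) = (18*(-2))*(-(1 - 8)) = -(-36)*(-7) = -36*7 = -252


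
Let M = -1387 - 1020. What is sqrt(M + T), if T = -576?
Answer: I*sqrt(2983) ≈ 54.617*I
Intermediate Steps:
M = -2407
sqrt(M + T) = sqrt(-2407 - 576) = sqrt(-2983) = I*sqrt(2983)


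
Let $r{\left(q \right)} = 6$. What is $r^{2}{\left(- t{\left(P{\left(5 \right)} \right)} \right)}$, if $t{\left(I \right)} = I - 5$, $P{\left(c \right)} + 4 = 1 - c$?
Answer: $36$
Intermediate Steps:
$P{\left(c \right)} = -3 - c$ ($P{\left(c \right)} = -4 - \left(-1 + c\right) = -3 - c$)
$t{\left(I \right)} = -5 + I$
$r^{2}{\left(- t{\left(P{\left(5 \right)} \right)} \right)} = 6^{2} = 36$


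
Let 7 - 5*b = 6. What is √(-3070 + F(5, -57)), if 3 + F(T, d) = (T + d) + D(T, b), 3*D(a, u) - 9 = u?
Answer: I*√702435/15 ≈ 55.874*I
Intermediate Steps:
b = ⅕ (b = 7/5 - ⅕*6 = 7/5 - 6/5 = ⅕ ≈ 0.20000)
D(a, u) = 3 + u/3
F(T, d) = 1/15 + T + d (F(T, d) = -3 + ((T + d) + (3 + (⅓)*(⅕))) = -3 + ((T + d) + (3 + 1/15)) = -3 + ((T + d) + 46/15) = -3 + (46/15 + T + d) = 1/15 + T + d)
√(-3070 + F(5, -57)) = √(-3070 + (1/15 + 5 - 57)) = √(-3070 - 779/15) = √(-46829/15) = I*√702435/15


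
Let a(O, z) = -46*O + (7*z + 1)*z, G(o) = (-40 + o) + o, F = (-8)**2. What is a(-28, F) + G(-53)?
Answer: 29878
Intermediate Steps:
F = 64
G(o) = -40 + 2*o
a(O, z) = -46*O + z*(1 + 7*z) (a(O, z) = -46*O + (1 + 7*z)*z = -46*O + z*(1 + 7*z))
a(-28, F) + G(-53) = (64 - 46*(-28) + 7*64**2) + (-40 + 2*(-53)) = (64 + 1288 + 7*4096) + (-40 - 106) = (64 + 1288 + 28672) - 146 = 30024 - 146 = 29878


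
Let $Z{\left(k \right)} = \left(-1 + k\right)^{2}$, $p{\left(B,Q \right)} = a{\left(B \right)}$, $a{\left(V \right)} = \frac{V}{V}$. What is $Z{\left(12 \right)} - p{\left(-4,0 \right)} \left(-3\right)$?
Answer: $124$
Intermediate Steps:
$a{\left(V \right)} = 1$
$p{\left(B,Q \right)} = 1$
$Z{\left(12 \right)} - p{\left(-4,0 \right)} \left(-3\right) = \left(-1 + 12\right)^{2} - 1 \left(-3\right) = 11^{2} - -3 = 121 + 3 = 124$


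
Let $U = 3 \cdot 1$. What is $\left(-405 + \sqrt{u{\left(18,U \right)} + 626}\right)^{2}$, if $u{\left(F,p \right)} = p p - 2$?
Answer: $\left(405 - \sqrt{633}\right)^{2} \approx 1.4428 \cdot 10^{5}$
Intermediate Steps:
$U = 3$
$u{\left(F,p \right)} = -2 + p^{2}$ ($u{\left(F,p \right)} = p^{2} - 2 = -2 + p^{2}$)
$\left(-405 + \sqrt{u{\left(18,U \right)} + 626}\right)^{2} = \left(-405 + \sqrt{\left(-2 + 3^{2}\right) + 626}\right)^{2} = \left(-405 + \sqrt{\left(-2 + 9\right) + 626}\right)^{2} = \left(-405 + \sqrt{7 + 626}\right)^{2} = \left(-405 + \sqrt{633}\right)^{2}$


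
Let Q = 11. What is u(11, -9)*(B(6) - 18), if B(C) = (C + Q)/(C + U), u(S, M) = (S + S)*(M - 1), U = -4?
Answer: 2090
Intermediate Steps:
u(S, M) = 2*S*(-1 + M) (u(S, M) = (2*S)*(-1 + M) = 2*S*(-1 + M))
B(C) = (11 + C)/(-4 + C) (B(C) = (C + 11)/(C - 4) = (11 + C)/(-4 + C))
u(11, -9)*(B(6) - 18) = (2*11*(-1 - 9))*((11 + 6)/(-4 + 6) - 18) = (2*11*(-10))*(17/2 - 18) = -220*((1/2)*17 - 18) = -220*(17/2 - 18) = -220*(-19/2) = 2090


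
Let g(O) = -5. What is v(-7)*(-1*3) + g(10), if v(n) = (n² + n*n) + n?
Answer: -278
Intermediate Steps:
v(n) = n + 2*n² (v(n) = (n² + n²) + n = 2*n² + n = n + 2*n²)
v(-7)*(-1*3) + g(10) = (-7*(1 + 2*(-7)))*(-1*3) - 5 = -7*(1 - 14)*(-3) - 5 = -7*(-13)*(-3) - 5 = 91*(-3) - 5 = -273 - 5 = -278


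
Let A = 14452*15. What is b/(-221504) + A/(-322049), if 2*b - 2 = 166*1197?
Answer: -10001731171/8916892712 ≈ -1.1217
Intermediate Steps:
b = 99352 (b = 1 + (166*1197)/2 = 1 + (½)*198702 = 1 + 99351 = 99352)
A = 216780
b/(-221504) + A/(-322049) = 99352/(-221504) + 216780/(-322049) = 99352*(-1/221504) + 216780*(-1/322049) = -12419/27688 - 216780/322049 = -10001731171/8916892712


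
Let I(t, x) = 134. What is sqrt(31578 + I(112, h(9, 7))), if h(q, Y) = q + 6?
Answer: 4*sqrt(1982) ≈ 178.08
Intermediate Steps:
h(q, Y) = 6 + q
sqrt(31578 + I(112, h(9, 7))) = sqrt(31578 + 134) = sqrt(31712) = 4*sqrt(1982)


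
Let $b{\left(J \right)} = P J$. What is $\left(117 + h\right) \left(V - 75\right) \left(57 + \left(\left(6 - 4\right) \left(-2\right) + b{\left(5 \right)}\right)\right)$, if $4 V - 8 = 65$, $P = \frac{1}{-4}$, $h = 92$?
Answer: $- \frac{9820701}{16} \approx -6.1379 \cdot 10^{5}$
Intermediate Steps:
$P = - \frac{1}{4} \approx -0.25$
$b{\left(J \right)} = - \frac{J}{4}$
$V = \frac{73}{4}$ ($V = 2 + \frac{1}{4} \cdot 65 = 2 + \frac{65}{4} = \frac{73}{4} \approx 18.25$)
$\left(117 + h\right) \left(V - 75\right) \left(57 + \left(\left(6 - 4\right) \left(-2\right) + b{\left(5 \right)}\right)\right) = \left(117 + 92\right) \left(\frac{73}{4} - 75\right) \left(57 + \left(\left(6 - 4\right) \left(-2\right) - \frac{5}{4}\right)\right) = 209 \left(- \frac{227 \left(57 + \left(\left(6 - 4\right) \left(-2\right) - \frac{5}{4}\right)\right)}{4}\right) = 209 \left(- \frac{227 \left(57 + \left(2 \left(-2\right) - \frac{5}{4}\right)\right)}{4}\right) = 209 \left(- \frac{227 \left(57 - \frac{21}{4}\right)}{4}\right) = 209 \left(\left(- \frac{227}{4}\right) \frac{207}{4}\right) = 209 \left(- \frac{46989}{16}\right) = - \frac{9820701}{16}$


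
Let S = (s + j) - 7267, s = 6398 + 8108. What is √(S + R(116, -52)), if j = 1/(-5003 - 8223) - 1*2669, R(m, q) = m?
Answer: √819708264910/13226 ≈ 68.454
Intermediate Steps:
s = 14506
j = -35300195/13226 (j = 1/(-13226) - 2669 = -1/13226 - 2669 = -35300195/13226 ≈ -2669.0)
S = 60442819/13226 (S = (14506 - 35300195/13226) - 7267 = 156556161/13226 - 7267 = 60442819/13226 ≈ 4570.0)
√(S + R(116, -52)) = √(60442819/13226 + 116) = √(61977035/13226) = √819708264910/13226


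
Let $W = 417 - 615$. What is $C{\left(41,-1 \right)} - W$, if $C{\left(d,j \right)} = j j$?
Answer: $199$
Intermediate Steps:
$W = -198$
$C{\left(d,j \right)} = j^{2}$
$C{\left(41,-1 \right)} - W = \left(-1\right)^{2} - -198 = 1 + 198 = 199$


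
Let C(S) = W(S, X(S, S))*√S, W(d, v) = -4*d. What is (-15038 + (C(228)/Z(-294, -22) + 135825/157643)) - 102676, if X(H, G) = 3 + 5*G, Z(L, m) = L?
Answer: -18556652277/157643 + 304*√57/49 ≈ -1.1767e+5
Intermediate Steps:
C(S) = -4*S^(3/2) (C(S) = (-4*S)*√S = -4*S^(3/2))
(-15038 + (C(228)/Z(-294, -22) + 135825/157643)) - 102676 = (-15038 + (-1824*√57/(-294) + 135825/157643)) - 102676 = (-15038 + (-1824*√57*(-1/294) + 135825*(1/157643))) - 102676 = (-15038 + (-1824*√57*(-1/294) + 135825/157643)) - 102676 = (-15038 + (304*√57/49 + 135825/157643)) - 102676 = (-15038 + (135825/157643 + 304*√57/49)) - 102676 = (-2370499609/157643 + 304*√57/49) - 102676 = -18556652277/157643 + 304*√57/49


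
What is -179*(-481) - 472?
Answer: 85627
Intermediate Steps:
-179*(-481) - 472 = 86099 - 472 = 85627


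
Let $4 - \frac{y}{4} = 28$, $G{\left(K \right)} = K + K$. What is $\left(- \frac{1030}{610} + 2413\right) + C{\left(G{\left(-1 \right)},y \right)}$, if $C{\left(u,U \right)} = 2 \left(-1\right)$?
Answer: $\frac{146968}{61} \approx 2409.3$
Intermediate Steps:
$G{\left(K \right)} = 2 K$
$y = -96$ ($y = 16 - 112 = -96$)
$C{\left(u,U \right)} = -2$
$\left(- \frac{1030}{610} + 2413\right) + C{\left(G{\left(-1 \right)},y \right)} = \left(- \frac{1030}{610} + 2413\right) - 2 = \left(\left(-1030\right) \frac{1}{610} + 2413\right) - 2 = \left(- \frac{103}{61} + 2413\right) - 2 = \frac{147090}{61} - 2 = \frac{146968}{61}$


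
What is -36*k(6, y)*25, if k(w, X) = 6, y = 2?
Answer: -5400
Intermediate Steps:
-36*k(6, y)*25 = -36*6*25 = -216*25 = -5400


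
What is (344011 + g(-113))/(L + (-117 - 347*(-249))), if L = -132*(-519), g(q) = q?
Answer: 171949/77397 ≈ 2.2216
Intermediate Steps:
L = 68508
(344011 + g(-113))/(L + (-117 - 347*(-249))) = (344011 - 113)/(68508 + (-117 - 347*(-249))) = 343898/(68508 + (-117 + 86403)) = 343898/(68508 + 86286) = 343898/154794 = 343898*(1/154794) = 171949/77397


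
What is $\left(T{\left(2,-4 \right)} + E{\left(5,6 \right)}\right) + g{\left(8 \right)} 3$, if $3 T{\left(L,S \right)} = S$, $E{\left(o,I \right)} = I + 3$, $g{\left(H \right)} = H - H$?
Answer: $\frac{23}{3} \approx 7.6667$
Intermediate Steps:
$g{\left(H \right)} = 0$
$E{\left(o,I \right)} = 3 + I$
$T{\left(L,S \right)} = \frac{S}{3}$
$\left(T{\left(2,-4 \right)} + E{\left(5,6 \right)}\right) + g{\left(8 \right)} 3 = \left(\frac{1}{3} \left(-4\right) + \left(3 + 6\right)\right) + 0 \cdot 3 = \left(- \frac{4}{3} + 9\right) + 0 = \frac{23}{3} + 0 = \frac{23}{3}$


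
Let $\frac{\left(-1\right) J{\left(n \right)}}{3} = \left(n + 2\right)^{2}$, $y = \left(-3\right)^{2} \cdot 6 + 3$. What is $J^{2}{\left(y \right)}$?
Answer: $109056249$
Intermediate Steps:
$y = 57$ ($y = 9 \cdot 6 + 3 = 54 + 3 = 57$)
$J{\left(n \right)} = - 3 \left(2 + n\right)^{2}$ ($J{\left(n \right)} = - 3 \left(n + 2\right)^{2} = - 3 \left(2 + n\right)^{2}$)
$J^{2}{\left(y \right)} = \left(- 3 \left(2 + 57\right)^{2}\right)^{2} = \left(- 3 \cdot 59^{2}\right)^{2} = \left(\left(-3\right) 3481\right)^{2} = \left(-10443\right)^{2} = 109056249$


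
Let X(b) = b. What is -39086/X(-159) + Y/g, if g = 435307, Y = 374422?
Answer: 17073942500/69213813 ≈ 246.68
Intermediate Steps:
-39086/X(-159) + Y/g = -39086/(-159) + 374422/435307 = -39086*(-1/159) + 374422*(1/435307) = 39086/159 + 374422/435307 = 17073942500/69213813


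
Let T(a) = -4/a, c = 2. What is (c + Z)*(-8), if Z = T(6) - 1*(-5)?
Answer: -152/3 ≈ -50.667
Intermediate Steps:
Z = 13/3 (Z = -4/6 - 1*(-5) = -4*⅙ + 5 = -⅔ + 5 = 13/3 ≈ 4.3333)
(c + Z)*(-8) = (2 + 13/3)*(-8) = (19/3)*(-8) = -152/3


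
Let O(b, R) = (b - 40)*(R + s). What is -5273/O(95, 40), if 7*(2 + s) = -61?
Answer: -36911/11275 ≈ -3.2737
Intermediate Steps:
s = -75/7 (s = -2 + (⅐)*(-61) = -2 - 61/7 = -75/7 ≈ -10.714)
O(b, R) = (-40 + b)*(-75/7 + R) (O(b, R) = (b - 40)*(R - 75/7) = (-40 + b)*(-75/7 + R))
-5273/O(95, 40) = -5273/(3000/7 - 40*40 - 75/7*95 + 40*95) = -5273/(3000/7 - 1600 - 7125/7 + 3800) = -5273/11275/7 = -5273*7/11275 = -36911/11275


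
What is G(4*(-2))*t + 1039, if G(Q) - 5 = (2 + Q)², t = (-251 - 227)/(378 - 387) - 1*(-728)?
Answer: 297581/9 ≈ 33065.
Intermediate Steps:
t = 7030/9 (t = -478/(-9) + 728 = -478*(-⅑) + 728 = 478/9 + 728 = 7030/9 ≈ 781.11)
G(Q) = 5 + (2 + Q)²
G(4*(-2))*t + 1039 = (5 + (2 + 4*(-2))²)*(7030/9) + 1039 = (5 + (2 - 8)²)*(7030/9) + 1039 = (5 + (-6)²)*(7030/9) + 1039 = (5 + 36)*(7030/9) + 1039 = 41*(7030/9) + 1039 = 288230/9 + 1039 = 297581/9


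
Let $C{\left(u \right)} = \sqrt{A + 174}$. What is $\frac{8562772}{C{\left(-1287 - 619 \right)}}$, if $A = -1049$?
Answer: $- \frac{8562772 i \sqrt{35}}{175} \approx - 2.8947 \cdot 10^{5} i$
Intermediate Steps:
$C{\left(u \right)} = 5 i \sqrt{35}$ ($C{\left(u \right)} = \sqrt{-1049 + 174} = \sqrt{-875} = 5 i \sqrt{35}$)
$\frac{8562772}{C{\left(-1287 - 619 \right)}} = \frac{8562772}{5 i \sqrt{35}} = 8562772 \left(- \frac{i \sqrt{35}}{175}\right) = - \frac{8562772 i \sqrt{35}}{175}$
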